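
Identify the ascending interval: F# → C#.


Solution.
Letter names: F → C spans 5 letter names → a 5th
Semitones: F# → C# = 7 half-steps
A 5th of 7 semitones is a perfect 5th
= perfect 5th


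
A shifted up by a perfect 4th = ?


Let's work it out.
perfect 4th: 4 letter names, 5 semitones
Letter: A + 3 → D
Pitch: A + 5 semitones, spelled as a D → D
= D


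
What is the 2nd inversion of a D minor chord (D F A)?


Let's work it out.
Root position: D F A
2nd inversion: move root and 3rd up an octave
Bass note: A
Notes (bottom to top) = A D F


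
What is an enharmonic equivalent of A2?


Solution.
Enharmonic notes sound the same pitch but are spelled with different letter names
A and Bbb name the same pitch class
= Bbb2


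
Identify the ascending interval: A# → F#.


Let's work it out.
Letter names: A → F spans 6 letter names → a 6th
Semitones: A# → F# = 8 half-steps
A 6th of 8 semitones is a minor 6th
= minor 6th


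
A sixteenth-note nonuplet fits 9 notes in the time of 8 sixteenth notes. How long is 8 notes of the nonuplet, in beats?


Let's work it out.
Nonuplet: 9 notes occupy the space of 8 sixteenth notes
Space = 8 × 1/4 = 2 beats
Each nonuplet note = 2 / 9 = 2/9 beats
8 notes = 8 × 2/9 = 16/9
= 16/9 beats


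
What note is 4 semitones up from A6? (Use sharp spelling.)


Step by step:
A6: chromatic position 9 in octave 6 → absolute = 6×12 + 9 = 81
Transpose up 4: 81 + 4 = 85
85 = 7×12 + 1 → C# in octave 7
Result = C#7


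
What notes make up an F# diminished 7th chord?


Working:
Diminished 7th chord = root + minor 3rd + diminished 5th + diminished 7th
Seventh chords stack in thirds, so the letter names are F-A-C-E
Root: F#
Minor 3rd above F#: A
Diminished 5th above F#: C
Diminished 7th above F#: Eb
Chord = F# A C Eb


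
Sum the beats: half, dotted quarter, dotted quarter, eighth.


Step by step:
Beat values:
  half = 2 beats
  dotted quarter = 1.5 beats
  dotted quarter = 1.5 beats
  eighth = 0.5 beats
Sum = 2 + 1.5 + 1.5 + 0.5
= 5.5 beats


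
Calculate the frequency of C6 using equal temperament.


f = 440 × 2^(n/12) where n = semitones from A4
C6: 15 semitones from A4
f = 440 × 2^(15/12)
f = 1046.50 Hz


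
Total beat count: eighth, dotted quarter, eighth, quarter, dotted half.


Step by step:
Beat values:
  eighth = 0.5 beats
  dotted quarter = 1.5 beats
  eighth = 0.5 beats
  quarter = 1 beat
  dotted half = 3 beats
Sum = 0.5 + 1.5 + 0.5 + 1 + 3
= 6.5 beats


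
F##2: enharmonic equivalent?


Working:
Enharmonic notes sound the same pitch but are spelled with different letter names
F## and G name the same pitch class
= G2


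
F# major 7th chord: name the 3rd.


Major 7th chord = root + major 3rd + perfect 5th + major 7th
Seventh chords stack in thirds, so the letter names are F-A-C-E
Root: F#
Major 3rd above F#: A#
Perfect 5th above F#: C#
Major 7th above F#: E#
The 3rd = A#


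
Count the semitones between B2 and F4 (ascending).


Absolute semitone position = octave×12 + chromatic position
B2: 2×12 + 11 = 35
F4: 4×12 + 5 = 53
Difference = 53 - 35 = 18
= 18 semitones


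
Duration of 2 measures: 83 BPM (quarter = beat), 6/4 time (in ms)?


Working:
Quarter-note beat duration = 60000 / 83 ms
Beats per measure (6/4) = 6
One measure = 6 × 60000 / 83 = 360000 / 83 ms
2 measures = 2 × 360000 / 83 = 720000 / 83
= 8674.7 ms


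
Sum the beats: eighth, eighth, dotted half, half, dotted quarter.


Step by step:
Beat values:
  eighth = 0.5 beats
  eighth = 0.5 beats
  dotted half = 3 beats
  half = 2 beats
  dotted quarter = 1.5 beats
Sum = 0.5 + 0.5 + 3 + 2 + 1.5
= 7.5 beats


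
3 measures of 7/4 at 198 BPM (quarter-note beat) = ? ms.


Solution.
Quarter-note beat duration = 60000 / 198 ms
Beats per measure (7/4) = 7
One measure = 7 × 60000 / 198 = 420000 / 198 ms
3 measures = 3 × 420000 / 198 = 1260000 / 198
= 6363.6 ms


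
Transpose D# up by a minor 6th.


minor 6th: 6 letter names, 8 semitones
Letter: D + 5 → B
Pitch: D# + 8 semitones, spelled as a B → B
= B


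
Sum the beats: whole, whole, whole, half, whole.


Working:
Beat values:
  whole = 4 beats
  whole = 4 beats
  whole = 4 beats
  half = 2 beats
  whole = 4 beats
Sum = 4 + 4 + 4 + 2 + 4
= 18 beats


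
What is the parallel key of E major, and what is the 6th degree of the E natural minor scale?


Step by step:
Parallel keys share the same tonic but differ in mode
E major → parallel is E minor
E natural minor scale: E F# G A B C D
= E minor; 6th degree = C


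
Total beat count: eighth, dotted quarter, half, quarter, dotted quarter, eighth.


Working:
Beat values:
  eighth = 0.5 beats
  dotted quarter = 1.5 beats
  half = 2 beats
  quarter = 1 beat
  dotted quarter = 1.5 beats
  eighth = 0.5 beats
Sum = 0.5 + 1.5 + 2 + 1 + 1.5 + 0.5
= 7 beats


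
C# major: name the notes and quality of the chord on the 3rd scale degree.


Let's work it out.
C# major scale: C# D# E# F# G# A# B#
Diatonic triad on degree 3 stacks scale notes 3, 5, 7: E# G# B#
E#→G# = 3 semitones; E#→B# = 7 semitones → minor triad
= E# G# B# (minor)


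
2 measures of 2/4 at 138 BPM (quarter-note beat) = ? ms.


Let's work it out.
Quarter-note beat duration = 60000 / 138 ms
Beats per measure (2/4) = 2
One measure = 2 × 60000 / 138 = 120000 / 138 ms
2 measures = 2 × 120000 / 138 = 240000 / 138
= 1739.1 ms


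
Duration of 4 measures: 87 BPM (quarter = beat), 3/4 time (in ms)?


Quarter-note beat duration = 60000 / 87 ms
Beats per measure (3/4) = 3
One measure = 3 × 60000 / 87 = 180000 / 87 ms
4 measures = 4 × 180000 / 87 = 720000 / 87
= 8275.9 ms


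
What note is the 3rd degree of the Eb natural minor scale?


Natural minor scale pattern: W-H-W-W-H-W-W (2-1-2-2-1-2-2 semitones)
Starting from Eb:
  Eb + 2 semitones → F
  F + 1 semitone → Gb
  Gb + 2 semitones → Ab
  Ab + 2 semitones → Bb
  Bb + 1 semitone → Cb
  Cb + 2 semitones → Db
  Db + 2 semitones → Eb
Scale: Eb F Gb Ab Bb Cb Db
Degree 3 = Gb


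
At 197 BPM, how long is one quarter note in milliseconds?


Let's work it out.
One quarter-note beat = 60000 / BPM = 60000 / 197 ms
Duration = 60000 / 197
= 304.6 ms


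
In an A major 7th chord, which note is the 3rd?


Major 7th chord = root + major 3rd + perfect 5th + major 7th
Seventh chords stack in thirds, so the letter names are A-C-E-G
Root: A
Major 3rd above A: C#
Perfect 5th above A: E
Major 7th above A: G#
The 3rd = C#


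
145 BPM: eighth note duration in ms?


One quarter-note beat = 60000 / BPM = 60000 / 145 ms
Eighth note = 1/2 × quarter note
Duration = 1/2 × 60000 / 145 = 30000 / 145
= 206.9 ms


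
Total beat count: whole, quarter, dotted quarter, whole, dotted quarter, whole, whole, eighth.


Working:
Beat values:
  whole = 4 beats
  quarter = 1 beat
  dotted quarter = 1.5 beats
  whole = 4 beats
  dotted quarter = 1.5 beats
  whole = 4 beats
  whole = 4 beats
  eighth = 0.5 beats
Sum = 4 + 1 + 1.5 + 4 + 1.5 + 4 + 4 + 0.5
= 20.5 beats


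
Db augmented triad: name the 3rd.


Augmented triad = root + major 3rd (4 semitones) + augmented 5th (8 semitones)
A triad on Db stacks thirds, so the chord tones use letter names D-F-A
Root: Db
Major 3rd above Db: F
Augmented 5th above Db: A
The 3rd = F


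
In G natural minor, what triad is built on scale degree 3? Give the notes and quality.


Step by step:
G natural minor scale: G A Bb C D Eb F
Diatonic triad on degree 3 stacks scale notes 3, 5, 7: Bb D F
Bb→D = 4 semitones; Bb→F = 7 semitones → major triad
= Bb D F (major)


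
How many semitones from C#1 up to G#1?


Step by step:
Absolute semitone position = octave×12 + chromatic position
C#1: 1×12 + 1 = 13
G#1: 1×12 + 8 = 20
Difference = 20 - 13 = 7
= 7 semitones


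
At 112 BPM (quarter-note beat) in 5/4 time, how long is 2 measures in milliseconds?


Working:
Quarter-note beat duration = 60000 / 112 ms
Beats per measure (5/4) = 5
One measure = 5 × 60000 / 112 = 300000 / 112 ms
2 measures = 2 × 300000 / 112 = 600000 / 112
= 5357.1 ms


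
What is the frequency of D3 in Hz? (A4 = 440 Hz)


Reasoning:
f = 440 × 2^(n/12) where n = semitones from A4
D3: -19 semitones from A4
f = 440 × 2^(-19/12)
f = 146.83 Hz


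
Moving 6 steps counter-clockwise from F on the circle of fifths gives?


Working:
Each counter-clockwise step moves down a perfect 5th (= up a perfect 4th)
From F: F → Bb → Eb → Ab → Db → F#/Gb → B
= B


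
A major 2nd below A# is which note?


Working:
A 2nd spans 2 letter names, so from A we land on G
A major 2nd = 2 semitones below A#
Spell G at that pitch: G#
= G#


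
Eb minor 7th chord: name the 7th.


Reasoning:
Minor 7th chord = root + minor 3rd + perfect 5th + minor 7th
Seventh chords stack in thirds, so the letter names are E-G-B-D
Root: Eb
Minor 3rd above Eb: Gb
Perfect 5th above Eb: Bb
Minor 7th above Eb: Db
The 7th = Db


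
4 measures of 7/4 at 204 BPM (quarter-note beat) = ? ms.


Reasoning:
Quarter-note beat duration = 60000 / 204 ms
Beats per measure (7/4) = 7
One measure = 7 × 60000 / 204 = 420000 / 204 ms
4 measures = 4 × 420000 / 204 = 1680000 / 204
= 8235.3 ms


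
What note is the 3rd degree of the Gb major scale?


Major scale pattern: W-W-H-W-W-W-H (2-2-1-2-2-2-1 semitones)
Starting from Gb:
  Gb + 2 semitones → Ab
  Ab + 2 semitones → Bb
  Bb + 1 semitone → Cb
  Cb + 2 semitones → Db
  Db + 2 semitones → Eb
  Eb + 2 semitones → F
  F + 1 semitone → Gb
Scale: Gb Ab Bb Cb Db Eb F
Degree 3 = Bb


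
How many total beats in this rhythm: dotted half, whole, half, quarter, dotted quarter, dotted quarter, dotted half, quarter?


Let's work it out.
Beat values:
  dotted half = 3 beats
  whole = 4 beats
  half = 2 beats
  quarter = 1 beat
  dotted quarter = 1.5 beats
  dotted quarter = 1.5 beats
  dotted half = 3 beats
  quarter = 1 beat
Sum = 3 + 4 + 2 + 1 + 1.5 + 1.5 + 3 + 1
= 17 beats


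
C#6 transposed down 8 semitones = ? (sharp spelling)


Step by step:
C#6: chromatic position 1 in octave 6 → absolute = 6×12 + 1 = 73
Transpose down 8: 73 - 8 = 65
65 = 5×12 + 5 → F in octave 5
Result = F5


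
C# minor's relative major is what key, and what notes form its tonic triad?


Solution.
The relative major shares the key signature and is a minor 3rd above the minor tonic
A minor 3rd above C# is E
→ relative major of C# minor is E major
Tonic triad of E major = root + major 3rd + perfect 5th = E G# B
= E major; triad = E G# B


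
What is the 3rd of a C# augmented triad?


Reasoning:
Augmented triad = root + major 3rd (4 semitones) + augmented 5th (8 semitones)
A triad on C# stacks thirds, so the chord tones use letter names C-E-G
Root: C#
Major 3rd above C#: E#
Augmented 5th above C#: G##
The 3rd = E#


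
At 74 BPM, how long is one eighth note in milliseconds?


One quarter-note beat = 60000 / BPM = 60000 / 74 ms
Eighth note = 1/2 × quarter note
Duration = 1/2 × 60000 / 74 = 30000 / 74
= 405.4 ms


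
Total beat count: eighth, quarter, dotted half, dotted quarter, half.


Working:
Beat values:
  eighth = 0.5 beats
  quarter = 1 beat
  dotted half = 3 beats
  dotted quarter = 1.5 beats
  half = 2 beats
Sum = 0.5 + 1 + 3 + 1.5 + 2
= 8 beats


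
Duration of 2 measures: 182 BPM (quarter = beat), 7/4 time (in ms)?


Reasoning:
Quarter-note beat duration = 60000 / 182 ms
Beats per measure (7/4) = 7
One measure = 7 × 60000 / 182 = 420000 / 182 ms
2 measures = 2 × 420000 / 182 = 840000 / 182
= 4615.4 ms


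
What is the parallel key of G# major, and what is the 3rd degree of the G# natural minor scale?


Step by step:
Parallel keys share the same tonic but differ in mode
G# major → parallel is G# minor
G# natural minor scale: G# A# B C# D# E F#
= G# minor; 3rd degree = B


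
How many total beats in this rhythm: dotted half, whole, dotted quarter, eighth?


Solution.
Beat values:
  dotted half = 3 beats
  whole = 4 beats
  dotted quarter = 1.5 beats
  eighth = 0.5 beats
Sum = 3 + 4 + 1.5 + 0.5
= 9 beats


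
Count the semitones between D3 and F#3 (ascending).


Reasoning:
Absolute semitone position = octave×12 + chromatic position
D3: 3×12 + 2 = 38
F#3: 3×12 + 6 = 42
Difference = 42 - 38 = 4
= 4 semitones


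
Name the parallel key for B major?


Parallel keys share the same tonic but differ in mode
B major → parallel is B minor
= B minor


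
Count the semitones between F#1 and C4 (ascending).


Absolute semitone position = octave×12 + chromatic position
F#1: 1×12 + 6 = 18
C4: 4×12 + 0 = 48
Difference = 48 - 18 = 30
= 30 semitones


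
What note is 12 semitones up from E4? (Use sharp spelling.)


Working:
E4: chromatic position 4 in octave 4 → absolute = 4×12 + 4 = 52
Transpose up 12: 52 + 12 = 64
64 = 5×12 + 4 → E in octave 5
Result = E5


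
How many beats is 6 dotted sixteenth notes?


Base sixteenth note = 1/4 beats
Dot 1 adds half the previous value: +1/8
One dotted sixteenth = 1/4 + 1/8 = 3/8
6 of them = 6 × 3/8 = 9/4
= 9/4 beats


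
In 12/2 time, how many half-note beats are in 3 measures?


Solution.
Time signature 12/2: the bottom number 2 means the half note gets one count
The top number 12 means 12 half-note beats per measure
Total = 12 × 3 measures
= 36 half-note beats


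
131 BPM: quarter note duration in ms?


Step by step:
One quarter-note beat = 60000 / BPM = 60000 / 131 ms
Duration = 60000 / 131
= 458.0 ms


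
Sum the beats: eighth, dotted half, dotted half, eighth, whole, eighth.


Beat values:
  eighth = 0.5 beats
  dotted half = 3 beats
  dotted half = 3 beats
  eighth = 0.5 beats
  whole = 4 beats
  eighth = 0.5 beats
Sum = 0.5 + 3 + 3 + 0.5 + 4 + 0.5
= 11.5 beats


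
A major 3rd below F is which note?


Let's work it out.
A 3rd spans 3 letter names, so from F we land on D
A major 3rd = 4 semitones below F
Spell D at that pitch: Db
= Db


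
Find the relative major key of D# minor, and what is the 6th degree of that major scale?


Step by step:
The relative major shares the key signature and is a minor 3rd above the minor tonic
A minor 3rd above D# is F#
→ relative major of D# minor is F# major
F# major scale: F# G# A# B C# D# E#
= F# major; 6th degree = D#


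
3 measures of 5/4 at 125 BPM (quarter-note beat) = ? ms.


Let's work it out.
Quarter-note beat duration = 60000 / 125 ms
Beats per measure (5/4) = 5
One measure = 5 × 60000 / 125 = 300000 / 125 ms
3 measures = 3 × 300000 / 125 = 900000 / 125
= 7200.0 ms


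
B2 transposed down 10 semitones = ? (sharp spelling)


B2: chromatic position 11 in octave 2 → absolute = 2×12 + 11 = 35
Transpose down 10: 35 - 10 = 25
25 = 2×12 + 1 → C# in octave 2
Result = C#2


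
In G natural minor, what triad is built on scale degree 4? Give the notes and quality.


G natural minor scale: G A Bb C D Eb F
Diatonic triad on degree 4 stacks scale notes 4, 6, 1: C Eb G
C→Eb = 3 semitones; C→G = 7 semitones → minor triad
= C Eb G (minor)


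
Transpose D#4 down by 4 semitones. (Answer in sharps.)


Reasoning:
D#4: chromatic position 3 in octave 4 → absolute = 4×12 + 3 = 51
Transpose down 4: 51 - 4 = 47
47 = 3×12 + 11 → B in octave 3
Result = B3


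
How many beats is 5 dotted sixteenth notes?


Reasoning:
Base sixteenth note = 1/4 beats
Dot 1 adds half the previous value: +1/8
One dotted sixteenth = 1/4 + 1/8 = 3/8
5 of them = 5 × 3/8 = 15/8
= 15/8 beats


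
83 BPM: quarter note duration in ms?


Let's work it out.
One quarter-note beat = 60000 / BPM = 60000 / 83 ms
Duration = 60000 / 83
= 722.9 ms


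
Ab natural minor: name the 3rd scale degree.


Solution.
Natural minor scale pattern: W-H-W-W-H-W-W (2-1-2-2-1-2-2 semitones)
Starting from Ab:
  Ab + 2 semitones → Bb
  Bb + 1 semitone → Cb
  Cb + 2 semitones → Db
  Db + 2 semitones → Eb
  Eb + 1 semitone → Fb
  Fb + 2 semitones → Gb
  Gb + 2 semitones → Ab
Scale: Ab Bb Cb Db Eb Fb Gb
Degree 3 = Cb


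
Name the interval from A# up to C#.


Working:
Letter names: A → C spans 3 letter names → a 3rd
Semitones: A# → C# = 3 half-steps
A 3rd of 3 semitones is a minor 3rd
= minor 3rd


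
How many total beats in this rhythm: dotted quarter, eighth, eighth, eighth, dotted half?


Beat values:
  dotted quarter = 1.5 beats
  eighth = 0.5 beats
  eighth = 0.5 beats
  eighth = 0.5 beats
  dotted half = 3 beats
Sum = 1.5 + 0.5 + 0.5 + 0.5 + 3
= 6 beats


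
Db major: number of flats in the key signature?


Working:
Flat major keys: C(0), F(1), Bb(2), Eb(3), Ab(4), Db(5), Gb(6), Cb(7)
Db major has 5 flats
Order of flats: Bb Eb Ab Db Gb Cb Fb → first 5: Bb, Eb, Ab, Db, Gb
= 5 flats


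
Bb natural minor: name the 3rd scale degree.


Natural minor scale pattern: W-H-W-W-H-W-W (2-1-2-2-1-2-2 semitones)
Starting from Bb:
  Bb + 2 semitones → C
  C + 1 semitone → Db
  Db + 2 semitones → Eb
  Eb + 2 semitones → F
  F + 1 semitone → Gb
  Gb + 2 semitones → Ab
  Ab + 2 semitones → Bb
Scale: Bb C Db Eb F Gb Ab
Degree 3 = Db


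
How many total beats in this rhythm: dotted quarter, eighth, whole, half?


Working:
Beat values:
  dotted quarter = 1.5 beats
  eighth = 0.5 beats
  whole = 4 beats
  half = 2 beats
Sum = 1.5 + 0.5 + 4 + 2
= 8 beats


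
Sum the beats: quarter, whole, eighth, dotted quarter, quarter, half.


Beat values:
  quarter = 1 beat
  whole = 4 beats
  eighth = 0.5 beats
  dotted quarter = 1.5 beats
  quarter = 1 beat
  half = 2 beats
Sum = 1 + 4 + 0.5 + 1.5 + 1 + 2
= 10 beats


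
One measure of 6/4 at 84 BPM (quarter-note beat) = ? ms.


Reasoning:
Quarter-note beat duration = 60000 / 84 ms
Beats per measure (6/4) = 6
One measure = 6 × 60000 / 84 = 360000 / 84 ms
= 4285.7 ms


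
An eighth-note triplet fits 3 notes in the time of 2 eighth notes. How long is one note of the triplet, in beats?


Step by step:
Triplet: 3 notes occupy the space of 2 eighth notes
Space = 2 × 1/2 = 1 beat
Each triplet note = 1 / 3 = 1/3 beats
= 1/3 beats


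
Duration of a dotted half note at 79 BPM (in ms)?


Solution.
One quarter-note beat = 60000 / BPM = 60000 / 79 ms
Dotted half note = 3 × quarter note
Duration = 3 × 60000 / 79 = 180000 / 79
= 2278.5 ms


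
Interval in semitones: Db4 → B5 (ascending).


Reasoning:
Absolute semitone position = octave×12 + chromatic position
Db4: 4×12 + 1 = 49
B5: 5×12 + 11 = 71
Difference = 71 - 49 = 22
= 22 semitones


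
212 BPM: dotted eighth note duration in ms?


Step by step:
One quarter-note beat = 60000 / BPM = 60000 / 212 ms
Dotted eighth note = 3/4 × quarter note
Duration = 3/4 × 60000 / 212 = 45000 / 212
= 212.3 ms


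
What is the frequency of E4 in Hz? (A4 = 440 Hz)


Reasoning:
f = 440 × 2^(n/12) where n = semitones from A4
E4: -5 semitones from A4
f = 440 × 2^(-5/12)
f = 329.63 Hz


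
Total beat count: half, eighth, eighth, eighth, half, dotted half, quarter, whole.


Beat values:
  half = 2 beats
  eighth = 0.5 beats
  eighth = 0.5 beats
  eighth = 0.5 beats
  half = 2 beats
  dotted half = 3 beats
  quarter = 1 beat
  whole = 4 beats
Sum = 2 + 0.5 + 0.5 + 0.5 + 2 + 3 + 1 + 4
= 13.5 beats


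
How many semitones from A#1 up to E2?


Absolute semitone position = octave×12 + chromatic position
A#1: 1×12 + 10 = 22
E2: 2×12 + 4 = 28
Difference = 28 - 22 = 6
= 6 semitones


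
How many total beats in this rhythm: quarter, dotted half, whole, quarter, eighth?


Working:
Beat values:
  quarter = 1 beat
  dotted half = 3 beats
  whole = 4 beats
  quarter = 1 beat
  eighth = 0.5 beats
Sum = 1 + 3 + 4 + 1 + 0.5
= 9.5 beats


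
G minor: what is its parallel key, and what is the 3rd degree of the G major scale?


Solution.
Parallel keys share the same tonic but differ in mode
G minor → parallel is G major
G major scale: G A B C D E F#
= G major; 3rd degree = B


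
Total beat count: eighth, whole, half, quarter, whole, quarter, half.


Step by step:
Beat values:
  eighth = 0.5 beats
  whole = 4 beats
  half = 2 beats
  quarter = 1 beat
  whole = 4 beats
  quarter = 1 beat
  half = 2 beats
Sum = 0.5 + 4 + 2 + 1 + 4 + 1 + 2
= 14.5 beats


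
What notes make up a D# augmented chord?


Augmented triad = root + major 3rd (4 semitones) + augmented 5th (8 semitones)
A triad on D# stacks thirds, so the chord tones use letter names D-F-A
Root: D#
Major 3rd above D#: F##
Augmented 5th above D#: A##
Chord = D# F## A##


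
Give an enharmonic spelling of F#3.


Reasoning:
Enharmonic notes sound the same pitch but are spelled with different letter names
F# and Gb name the same pitch class
= Gb3


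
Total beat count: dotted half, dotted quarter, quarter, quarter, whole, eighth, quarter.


Working:
Beat values:
  dotted half = 3 beats
  dotted quarter = 1.5 beats
  quarter = 1 beat
  quarter = 1 beat
  whole = 4 beats
  eighth = 0.5 beats
  quarter = 1 beat
Sum = 3 + 1.5 + 1 + 1 + 4 + 0.5 + 1
= 12 beats


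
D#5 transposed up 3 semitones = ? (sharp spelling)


Step by step:
D#5: chromatic position 3 in octave 5 → absolute = 5×12 + 3 = 63
Transpose up 3: 63 + 3 = 66
66 = 5×12 + 6 → F# in octave 5
Result = F#5


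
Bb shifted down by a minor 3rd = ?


minor 3rd: 3 letter names, 3 semitones
Letter: B - 2 → G
Pitch: Bb - 3 semitones, spelled as a G → G
= G


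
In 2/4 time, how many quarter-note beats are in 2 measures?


Step by step:
Time signature 2/4: the bottom number 4 means the quarter note gets one count
The top number 2 means 2 quarter-note beats per measure
Total = 2 × 2 measures
= 4 quarter-note beats


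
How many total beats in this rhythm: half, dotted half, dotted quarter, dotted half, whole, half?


Step by step:
Beat values:
  half = 2 beats
  dotted half = 3 beats
  dotted quarter = 1.5 beats
  dotted half = 3 beats
  whole = 4 beats
  half = 2 beats
Sum = 2 + 3 + 1.5 + 3 + 4 + 2
= 15.5 beats


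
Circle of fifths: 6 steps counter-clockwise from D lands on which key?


Solution.
Each counter-clockwise step moves down a perfect 5th (= up a perfect 4th)
From D: D → G → C → F → Bb → Eb → Ab
= Ab


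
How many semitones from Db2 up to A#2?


Absolute semitone position = octave×12 + chromatic position
Db2: 2×12 + 1 = 25
A#2: 2×12 + 10 = 34
Difference = 34 - 25 = 9
= 9 semitones


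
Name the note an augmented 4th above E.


Working:
A 4th spans 4 letter names, so from E we land on A
An augmented 4th = 6 semitones above E
Spell A at that pitch: A#
= A#


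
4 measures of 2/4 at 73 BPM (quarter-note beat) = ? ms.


Solution.
Quarter-note beat duration = 60000 / 73 ms
Beats per measure (2/4) = 2
One measure = 2 × 60000 / 73 = 120000 / 73 ms
4 measures = 4 × 120000 / 73 = 480000 / 73
= 6575.3 ms


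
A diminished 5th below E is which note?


Step by step:
A 5th spans 5 letter names, so from E we land on A
A diminished 5th = 6 semitones below E
Spell A at that pitch: A#
= A#


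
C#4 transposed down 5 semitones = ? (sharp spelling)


Working:
C#4: chromatic position 1 in octave 4 → absolute = 4×12 + 1 = 49
Transpose down 5: 49 - 5 = 44
44 = 3×12 + 8 → G# in octave 3
Result = G#3


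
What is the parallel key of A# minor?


Working:
Parallel keys share the same tonic but differ in mode
A# minor → parallel is A# major
= A# major


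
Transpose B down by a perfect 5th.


Solution.
perfect 5th: 5 letter names, 7 semitones
Letter: B - 4 → E
Pitch: B - 7 semitones, spelled as an E → E
= E


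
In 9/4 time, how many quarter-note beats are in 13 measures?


Reasoning:
Time signature 9/4: the bottom number 4 means the quarter note gets one count
The top number 9 means 9 quarter-note beats per measure
Total = 9 × 13 measures
= 117 quarter-note beats


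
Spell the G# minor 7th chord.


Solution.
Minor 7th chord = root + minor 3rd + perfect 5th + minor 7th
Seventh chords stack in thirds, so the letter names are G-B-D-F
Root: G#
Minor 3rd above G#: B
Perfect 5th above G#: D#
Minor 7th above G#: F#
Chord = G# B D# F#


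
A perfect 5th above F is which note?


Solution.
A 5th spans 5 letter names, so from F we land on C
A perfect 5th = 7 semitones above F
Spell C at that pitch: C
= C


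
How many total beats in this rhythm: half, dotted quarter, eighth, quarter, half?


Reasoning:
Beat values:
  half = 2 beats
  dotted quarter = 1.5 beats
  eighth = 0.5 beats
  quarter = 1 beat
  half = 2 beats
Sum = 2 + 1.5 + 0.5 + 1 + 2
= 7 beats


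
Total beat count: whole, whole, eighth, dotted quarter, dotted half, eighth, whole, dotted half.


Working:
Beat values:
  whole = 4 beats
  whole = 4 beats
  eighth = 0.5 beats
  dotted quarter = 1.5 beats
  dotted half = 3 beats
  eighth = 0.5 beats
  whole = 4 beats
  dotted half = 3 beats
Sum = 4 + 4 + 0.5 + 1.5 + 3 + 0.5 + 4 + 3
= 20.5 beats


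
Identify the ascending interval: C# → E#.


Reasoning:
Letter names: C → E spans 3 letter names → a 3rd
Semitones: C# → E# = 4 half-steps
A 3rd of 4 semitones is a major 3rd
= major 3rd


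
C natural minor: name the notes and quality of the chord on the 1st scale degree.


C natural minor scale: C D Eb F G Ab Bb
Diatonic triad on degree 1 stacks scale notes 1, 3, 5: C Eb G
C→Eb = 3 semitones; C→G = 7 semitones → minor triad
= C Eb G (minor)


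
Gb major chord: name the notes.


Solution.
Major triad = root + major 3rd (4 semitones) + perfect 5th (7 semitones)
A triad on Gb stacks thirds, so the chord tones use letter names G-B-D
Root: Gb
Major 3rd above Gb: Bb
Perfect 5th above Gb: Db
Chord = Gb Bb Db


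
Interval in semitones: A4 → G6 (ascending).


Let's work it out.
Absolute semitone position = octave×12 + chromatic position
A4: 4×12 + 9 = 57
G6: 6×12 + 7 = 79
Difference = 79 - 57 = 22
= 22 semitones


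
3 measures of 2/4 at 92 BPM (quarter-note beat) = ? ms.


Solution.
Quarter-note beat duration = 60000 / 92 ms
Beats per measure (2/4) = 2
One measure = 2 × 60000 / 92 = 120000 / 92 ms
3 measures = 3 × 120000 / 92 = 360000 / 92
= 3913.0 ms


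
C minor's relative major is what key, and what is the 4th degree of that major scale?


Working:
The relative major shares the key signature and is a minor 3rd above the minor tonic
A minor 3rd above C is Eb
→ relative major of C minor is Eb major
Eb major scale: Eb F G Ab Bb C D
= Eb major; 4th degree = Ab


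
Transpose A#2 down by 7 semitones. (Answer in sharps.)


Step by step:
A#2: chromatic position 10 in octave 2 → absolute = 2×12 + 10 = 34
Transpose down 7: 34 - 7 = 27
27 = 2×12 + 3 → D# in octave 2
Result = D#2


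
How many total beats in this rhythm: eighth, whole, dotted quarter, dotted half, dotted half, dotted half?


Beat values:
  eighth = 0.5 beats
  whole = 4 beats
  dotted quarter = 1.5 beats
  dotted half = 3 beats
  dotted half = 3 beats
  dotted half = 3 beats
Sum = 0.5 + 4 + 1.5 + 3 + 3 + 3
= 15 beats


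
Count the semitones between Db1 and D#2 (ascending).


Absolute semitone position = octave×12 + chromatic position
Db1: 1×12 + 1 = 13
D#2: 2×12 + 3 = 27
Difference = 27 - 13 = 14
= 14 semitones


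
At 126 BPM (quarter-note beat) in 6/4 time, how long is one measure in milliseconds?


Quarter-note beat duration = 60000 / 126 ms
Beats per measure (6/4) = 6
One measure = 6 × 60000 / 126 = 360000 / 126 ms
= 2857.1 ms


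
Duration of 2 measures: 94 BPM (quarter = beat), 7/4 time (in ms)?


Solution.
Quarter-note beat duration = 60000 / 94 ms
Beats per measure (7/4) = 7
One measure = 7 × 60000 / 94 = 420000 / 94 ms
2 measures = 2 × 420000 / 94 = 840000 / 94
= 8936.2 ms


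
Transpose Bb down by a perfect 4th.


Let's work it out.
perfect 4th: 4 letter names, 5 semitones
Letter: B - 3 → F
Pitch: Bb - 5 semitones, spelled as an F → F
= F


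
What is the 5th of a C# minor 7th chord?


Minor 7th chord = root + minor 3rd + perfect 5th + minor 7th
Seventh chords stack in thirds, so the letter names are C-E-G-B
Root: C#
Minor 3rd above C#: E
Perfect 5th above C#: G#
Minor 7th above C#: B
The 5th = G#


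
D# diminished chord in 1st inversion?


Let's work it out.
Root position: D# F# A
1st inversion: move root up an octave
Bass note: F#
Notes (bottom to top) = F# A D#


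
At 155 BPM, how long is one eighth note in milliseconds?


Step by step:
One quarter-note beat = 60000 / BPM = 60000 / 155 ms
Eighth note = 1/2 × quarter note
Duration = 1/2 × 60000 / 155 = 30000 / 155
= 193.5 ms


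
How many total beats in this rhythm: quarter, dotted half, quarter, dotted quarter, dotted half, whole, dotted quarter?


Solution.
Beat values:
  quarter = 1 beat
  dotted half = 3 beats
  quarter = 1 beat
  dotted quarter = 1.5 beats
  dotted half = 3 beats
  whole = 4 beats
  dotted quarter = 1.5 beats
Sum = 1 + 3 + 1 + 1.5 + 3 + 4 + 1.5
= 15 beats


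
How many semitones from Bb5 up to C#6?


Working:
Absolute semitone position = octave×12 + chromatic position
Bb5: 5×12 + 10 = 70
C#6: 6×12 + 1 = 73
Difference = 73 - 70 = 3
= 3 semitones


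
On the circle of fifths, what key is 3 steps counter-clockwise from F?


Each counter-clockwise step moves down a perfect 5th (= up a perfect 4th)
From F: F → Bb → Eb → Ab
= Ab


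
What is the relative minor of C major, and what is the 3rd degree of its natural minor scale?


Let's work it out.
The relative minor shares the major's key signature and starts on its 6th degree
6th degree = a major 6th above the tonic; a major 6th above C is A
→ relative minor of C major is A minor
A natural minor scale: A B C D E F G
= A minor; 3rd degree = C


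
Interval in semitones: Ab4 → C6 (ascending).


Let's work it out.
Absolute semitone position = octave×12 + chromatic position
Ab4: 4×12 + 8 = 56
C6: 6×12 + 0 = 72
Difference = 72 - 56 = 16
= 16 semitones


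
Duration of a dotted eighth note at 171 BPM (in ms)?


Working:
One quarter-note beat = 60000 / BPM = 60000 / 171 ms
Dotted eighth note = 3/4 × quarter note
Duration = 3/4 × 60000 / 171 = 45000 / 171
= 263.2 ms


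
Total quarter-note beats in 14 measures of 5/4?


Reasoning:
Time signature 5/4: the bottom number 4 means the quarter note gets one count
The top number 5 means 5 quarter-note beats per measure
Total = 5 × 14 measures
= 70 quarter-note beats


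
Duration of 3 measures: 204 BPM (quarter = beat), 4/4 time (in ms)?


Quarter-note beat duration = 60000 / 204 ms
Beats per measure (4/4) = 4
One measure = 4 × 60000 / 204 = 240000 / 204 ms
3 measures = 3 × 240000 / 204 = 720000 / 204
= 3529.4 ms


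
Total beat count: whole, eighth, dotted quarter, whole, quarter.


Beat values:
  whole = 4 beats
  eighth = 0.5 beats
  dotted quarter = 1.5 beats
  whole = 4 beats
  quarter = 1 beat
Sum = 4 + 0.5 + 1.5 + 4 + 1
= 11 beats


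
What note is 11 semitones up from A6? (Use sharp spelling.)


A6: chromatic position 9 in octave 6 → absolute = 6×12 + 9 = 81
Transpose up 11: 81 + 11 = 92
92 = 7×12 + 8 → G# in octave 7
Result = G#7


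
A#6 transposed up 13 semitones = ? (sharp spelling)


A#6: chromatic position 10 in octave 6 → absolute = 6×12 + 10 = 82
Transpose up 13: 82 + 13 = 95
95 = 7×12 + 11 → B in octave 7
Result = B7


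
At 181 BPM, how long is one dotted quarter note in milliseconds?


One quarter-note beat = 60000 / BPM = 60000 / 181 ms
Dotted quarter note = 3/2 × quarter note
Duration = 3/2 × 60000 / 181 = 90000 / 181
= 497.2 ms


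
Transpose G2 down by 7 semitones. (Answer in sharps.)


Let's work it out.
G2: chromatic position 7 in octave 2 → absolute = 2×12 + 7 = 31
Transpose down 7: 31 - 7 = 24
24 = 2×12 + 0 → C in octave 2
Result = C2


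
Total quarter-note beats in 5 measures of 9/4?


Reasoning:
Time signature 9/4: the bottom number 4 means the quarter note gets one count
The top number 9 means 9 quarter-note beats per measure
Total = 9 × 5 measures
= 45 quarter-note beats


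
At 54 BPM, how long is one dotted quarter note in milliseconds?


One quarter-note beat = 60000 / BPM = 60000 / 54 ms
Dotted quarter note = 3/2 × quarter note
Duration = 3/2 × 60000 / 54 = 90000 / 54
= 1666.7 ms


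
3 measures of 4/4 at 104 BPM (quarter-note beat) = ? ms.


Let's work it out.
Quarter-note beat duration = 60000 / 104 ms
Beats per measure (4/4) = 4
One measure = 4 × 60000 / 104 = 240000 / 104 ms
3 measures = 3 × 240000 / 104 = 720000 / 104
= 6923.1 ms


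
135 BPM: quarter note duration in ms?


Step by step:
One quarter-note beat = 60000 / BPM = 60000 / 135 ms
Duration = 60000 / 135
= 444.4 ms


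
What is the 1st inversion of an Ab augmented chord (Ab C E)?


Root position: Ab C E
1st inversion: move root up an octave
Bass note: C
Notes (bottom to top) = C E Ab


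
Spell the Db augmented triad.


Working:
Augmented triad = root + major 3rd (4 semitones) + augmented 5th (8 semitones)
A triad on Db stacks thirds, so the chord tones use letter names D-F-A
Root: Db
Major 3rd above Db: F
Augmented 5th above Db: A
Chord = Db F A


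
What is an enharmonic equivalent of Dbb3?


Solution.
Enharmonic notes sound the same pitch but are spelled with different letter names
Dbb and C name the same pitch class
= C3


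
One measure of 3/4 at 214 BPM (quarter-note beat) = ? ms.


Quarter-note beat duration = 60000 / 214 ms
Beats per measure (3/4) = 3
One measure = 3 × 60000 / 214 = 180000 / 214 ms
= 841.1 ms


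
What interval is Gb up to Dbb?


Letter names: G → D spans 5 letter names → a 5th
Semitones: Gb → Dbb = 6 half-steps
A 5th of 6 semitones is a diminished 5th
= diminished 5th


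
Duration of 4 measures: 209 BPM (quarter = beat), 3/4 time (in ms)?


Working:
Quarter-note beat duration = 60000 / 209 ms
Beats per measure (3/4) = 3
One measure = 3 × 60000 / 209 = 180000 / 209 ms
4 measures = 4 × 180000 / 209 = 720000 / 209
= 3445.0 ms


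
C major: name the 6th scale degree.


Major scale pattern: W-W-H-W-W-W-H (2-2-1-2-2-2-1 semitones)
Starting from C:
  C + 2 semitones → D
  D + 2 semitones → E
  E + 1 semitone → F
  F + 2 semitones → G
  G + 2 semitones → A
  A + 2 semitones → B
  B + 1 semitone → C
Scale: C D E F G A B
Degree 6 = A


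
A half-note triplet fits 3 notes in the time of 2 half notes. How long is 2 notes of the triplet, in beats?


Step by step:
Triplet: 3 notes occupy the space of 2 half notes
Space = 2 × 2 = 4 beats
Each triplet note = 4 / 3 = 4/3 beats
2 notes = 2 × 4/3 = 8/3
= 8/3 beats


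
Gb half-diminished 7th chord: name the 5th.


Half-diminished 7th chord = root + minor 3rd + diminished 5th + minor 7th
Seventh chords stack in thirds, so the letter names are G-B-D-F
Root: Gb
Minor 3rd above Gb: Bbb
Diminished 5th above Gb: Dbb
Minor 7th above Gb: Fb
The 5th = Dbb


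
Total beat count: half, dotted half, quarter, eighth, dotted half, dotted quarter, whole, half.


Beat values:
  half = 2 beats
  dotted half = 3 beats
  quarter = 1 beat
  eighth = 0.5 beats
  dotted half = 3 beats
  dotted quarter = 1.5 beats
  whole = 4 beats
  half = 2 beats
Sum = 2 + 3 + 1 + 0.5 + 3 + 1.5 + 4 + 2
= 17 beats


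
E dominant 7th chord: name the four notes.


Reasoning:
Dominant 7th chord = root + major 3rd + perfect 5th + minor 7th
Seventh chords stack in thirds, so the letter names are E-G-B-D
Root: E
Major 3rd above E: G#
Perfect 5th above E: B
Minor 7th above E: D
Chord = E G# B D


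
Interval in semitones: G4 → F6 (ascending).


Reasoning:
Absolute semitone position = octave×12 + chromatic position
G4: 4×12 + 7 = 55
F6: 6×12 + 5 = 77
Difference = 77 - 55 = 22
= 22 semitones


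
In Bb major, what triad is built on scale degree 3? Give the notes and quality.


Solution.
Bb major scale: Bb C D Eb F G A
Diatonic triad on degree 3 stacks scale notes 3, 5, 7: D F A
D→F = 3 semitones; D→A = 7 semitones → minor triad
= D F A (minor)


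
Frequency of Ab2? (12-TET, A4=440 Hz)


f = 440 × 2^(n/12) where n = semitones from A4
Ab2: -25 semitones from A4
f = 440 × 2^(-25/12)
f = 103.83 Hz


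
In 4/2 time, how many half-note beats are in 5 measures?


Solution.
Time signature 4/2: the bottom number 2 means the half note gets one count
The top number 4 means 4 half-note beats per measure
Total = 4 × 5 measures
= 20 half-note beats


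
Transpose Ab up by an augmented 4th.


Solution.
augmented 4th: 4 letter names, 6 semitones
Letter: A + 3 → D
Pitch: Ab + 6 semitones, spelled as a D → D
= D


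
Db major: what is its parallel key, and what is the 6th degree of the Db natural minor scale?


Let's work it out.
Parallel keys share the same tonic but differ in mode
Db major → parallel is Db minor
Db natural minor scale: Db Eb Fb Gb Ab Bbb Cb
= Db minor; 6th degree = Bbb


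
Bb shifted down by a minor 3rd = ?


Working:
minor 3rd: 3 letter names, 3 semitones
Letter: B - 2 → G
Pitch: Bb - 3 semitones, spelled as a G → G
= G


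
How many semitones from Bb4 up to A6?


Absolute semitone position = octave×12 + chromatic position
Bb4: 4×12 + 10 = 58
A6: 6×12 + 9 = 81
Difference = 81 - 58 = 23
= 23 semitones


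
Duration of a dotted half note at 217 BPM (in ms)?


Let's work it out.
One quarter-note beat = 60000 / BPM = 60000 / 217 ms
Dotted half note = 3 × quarter note
Duration = 3 × 60000 / 217 = 180000 / 217
= 829.5 ms


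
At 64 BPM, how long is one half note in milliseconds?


One quarter-note beat = 60000 / BPM = 60000 / 64 ms
Half note = 2 × quarter note
Duration = 2 × 60000 / 64 = 120000 / 64
= 1875.0 ms


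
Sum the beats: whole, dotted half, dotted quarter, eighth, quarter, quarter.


Working:
Beat values:
  whole = 4 beats
  dotted half = 3 beats
  dotted quarter = 1.5 beats
  eighth = 0.5 beats
  quarter = 1 beat
  quarter = 1 beat
Sum = 4 + 3 + 1.5 + 0.5 + 1 + 1
= 11 beats


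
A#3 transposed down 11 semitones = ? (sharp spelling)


Let's work it out.
A#3: chromatic position 10 in octave 3 → absolute = 3×12 + 10 = 46
Transpose down 11: 46 - 11 = 35
35 = 2×12 + 11 → B in octave 2
Result = B2


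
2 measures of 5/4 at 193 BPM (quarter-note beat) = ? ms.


Reasoning:
Quarter-note beat duration = 60000 / 193 ms
Beats per measure (5/4) = 5
One measure = 5 × 60000 / 193 = 300000 / 193 ms
2 measures = 2 × 300000 / 193 = 600000 / 193
= 3108.8 ms


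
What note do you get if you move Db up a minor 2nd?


Reasoning:
minor 2nd: 2 letter names, 1 semitones
Letter: D + 1 → E
Pitch: Db + 1 semitones, spelled as an E → Ebb
= Ebb


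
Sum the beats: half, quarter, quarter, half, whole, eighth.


Working:
Beat values:
  half = 2 beats
  quarter = 1 beat
  quarter = 1 beat
  half = 2 beats
  whole = 4 beats
  eighth = 0.5 beats
Sum = 2 + 1 + 1 + 2 + 4 + 0.5
= 10.5 beats


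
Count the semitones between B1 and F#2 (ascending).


Let's work it out.
Absolute semitone position = octave×12 + chromatic position
B1: 1×12 + 11 = 23
F#2: 2×12 + 6 = 30
Difference = 30 - 23 = 7
= 7 semitones


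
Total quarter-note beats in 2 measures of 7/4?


Time signature 7/4: the bottom number 4 means the quarter note gets one count
The top number 7 means 7 quarter-note beats per measure
Total = 7 × 2 measures
= 14 quarter-note beats


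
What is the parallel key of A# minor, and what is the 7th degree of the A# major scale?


Parallel keys share the same tonic but differ in mode
A# minor → parallel is A# major
A# major scale: A# B# C## D# E# F## G##
= A# major; 7th degree = G##


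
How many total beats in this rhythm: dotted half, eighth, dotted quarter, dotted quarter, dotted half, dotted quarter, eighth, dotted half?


Step by step:
Beat values:
  dotted half = 3 beats
  eighth = 0.5 beats
  dotted quarter = 1.5 beats
  dotted quarter = 1.5 beats
  dotted half = 3 beats
  dotted quarter = 1.5 beats
  eighth = 0.5 beats
  dotted half = 3 beats
Sum = 3 + 0.5 + 1.5 + 1.5 + 3 + 1.5 + 0.5 + 3
= 14.5 beats
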